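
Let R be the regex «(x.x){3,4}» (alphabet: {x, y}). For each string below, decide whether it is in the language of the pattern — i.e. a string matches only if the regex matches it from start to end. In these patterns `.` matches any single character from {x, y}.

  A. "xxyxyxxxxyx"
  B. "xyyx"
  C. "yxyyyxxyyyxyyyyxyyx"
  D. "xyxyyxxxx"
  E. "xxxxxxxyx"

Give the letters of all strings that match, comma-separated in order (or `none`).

A → no match
B → no match
C → no match — must start with "x"
D → no match
E → match

E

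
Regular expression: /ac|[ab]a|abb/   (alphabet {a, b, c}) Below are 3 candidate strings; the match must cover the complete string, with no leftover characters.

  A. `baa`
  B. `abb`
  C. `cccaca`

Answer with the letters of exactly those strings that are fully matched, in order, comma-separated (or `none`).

A → no match
B → match
C → no match

B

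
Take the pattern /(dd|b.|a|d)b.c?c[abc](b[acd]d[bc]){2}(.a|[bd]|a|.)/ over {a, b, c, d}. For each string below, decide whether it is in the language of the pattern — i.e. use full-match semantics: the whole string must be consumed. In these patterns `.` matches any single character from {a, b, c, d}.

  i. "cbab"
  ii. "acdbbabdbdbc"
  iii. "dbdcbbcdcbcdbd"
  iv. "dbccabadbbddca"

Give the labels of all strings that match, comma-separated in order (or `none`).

iii, iv

i → no match
ii → no match
iii → match
iv → match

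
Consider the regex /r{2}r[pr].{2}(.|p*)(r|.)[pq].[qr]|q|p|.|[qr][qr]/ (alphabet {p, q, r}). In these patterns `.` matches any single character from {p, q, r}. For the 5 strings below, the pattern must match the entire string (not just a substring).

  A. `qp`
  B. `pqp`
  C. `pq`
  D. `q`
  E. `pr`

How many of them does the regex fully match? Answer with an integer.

A → no match
B → no match
C → no match
D → match
E → no match
Total matched: 1

1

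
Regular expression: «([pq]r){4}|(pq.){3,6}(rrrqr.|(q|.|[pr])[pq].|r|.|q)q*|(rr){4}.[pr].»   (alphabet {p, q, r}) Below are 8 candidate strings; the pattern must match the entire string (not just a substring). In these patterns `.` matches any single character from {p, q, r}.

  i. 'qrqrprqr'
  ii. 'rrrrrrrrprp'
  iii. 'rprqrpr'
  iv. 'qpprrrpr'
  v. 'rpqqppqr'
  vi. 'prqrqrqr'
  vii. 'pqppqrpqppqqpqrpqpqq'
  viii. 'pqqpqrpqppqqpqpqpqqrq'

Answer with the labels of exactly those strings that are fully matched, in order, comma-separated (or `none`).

i, ii, vi, vii

i → match
ii → match
iii → no match
iv → no match
v → no match
vi → match
vii → match
viii → no match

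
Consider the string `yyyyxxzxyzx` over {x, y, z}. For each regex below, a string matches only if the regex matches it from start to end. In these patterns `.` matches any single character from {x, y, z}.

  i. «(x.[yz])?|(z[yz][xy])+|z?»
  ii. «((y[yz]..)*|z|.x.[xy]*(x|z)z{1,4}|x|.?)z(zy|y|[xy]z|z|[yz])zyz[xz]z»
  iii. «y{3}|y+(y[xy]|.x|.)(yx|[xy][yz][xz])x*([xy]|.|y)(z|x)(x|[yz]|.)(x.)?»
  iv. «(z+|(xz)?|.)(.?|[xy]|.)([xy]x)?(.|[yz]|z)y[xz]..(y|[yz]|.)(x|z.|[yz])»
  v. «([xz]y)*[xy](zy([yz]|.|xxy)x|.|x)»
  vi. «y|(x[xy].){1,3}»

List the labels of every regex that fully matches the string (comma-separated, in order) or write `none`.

i → no match
ii → no match — must end with `z`
iii → match
iv → no match
v → no match
vi → no match

iii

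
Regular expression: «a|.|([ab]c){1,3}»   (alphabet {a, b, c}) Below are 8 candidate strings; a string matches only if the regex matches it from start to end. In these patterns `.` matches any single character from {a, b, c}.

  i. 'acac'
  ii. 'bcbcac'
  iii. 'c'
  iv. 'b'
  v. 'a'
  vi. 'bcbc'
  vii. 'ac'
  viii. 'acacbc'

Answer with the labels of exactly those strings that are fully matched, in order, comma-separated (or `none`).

i, ii, iii, iv, v, vi, vii, viii

i → match
ii → match
iii → match
iv → match
v → match
vi → match
vii → match
viii → match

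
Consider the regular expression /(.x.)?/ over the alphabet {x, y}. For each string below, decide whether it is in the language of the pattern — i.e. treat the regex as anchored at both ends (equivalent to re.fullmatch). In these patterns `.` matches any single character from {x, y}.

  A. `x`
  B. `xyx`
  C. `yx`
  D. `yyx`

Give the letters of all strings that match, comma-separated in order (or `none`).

A → no match
B → no match
C → no match
D → no match

none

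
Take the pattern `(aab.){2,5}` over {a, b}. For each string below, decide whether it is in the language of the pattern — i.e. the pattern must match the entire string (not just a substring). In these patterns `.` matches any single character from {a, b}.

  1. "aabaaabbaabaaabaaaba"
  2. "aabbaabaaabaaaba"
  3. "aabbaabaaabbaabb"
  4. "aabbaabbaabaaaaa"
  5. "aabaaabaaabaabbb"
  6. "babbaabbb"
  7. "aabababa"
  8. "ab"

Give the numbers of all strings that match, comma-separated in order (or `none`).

1 → match
2 → match
3 → match
4 → no match
5 → no match
6. "babbaabbb" → no match — must start with "aab"
7. "aabababa" → no match
8. "ab" → no match — must start with "aab"

1, 2, 3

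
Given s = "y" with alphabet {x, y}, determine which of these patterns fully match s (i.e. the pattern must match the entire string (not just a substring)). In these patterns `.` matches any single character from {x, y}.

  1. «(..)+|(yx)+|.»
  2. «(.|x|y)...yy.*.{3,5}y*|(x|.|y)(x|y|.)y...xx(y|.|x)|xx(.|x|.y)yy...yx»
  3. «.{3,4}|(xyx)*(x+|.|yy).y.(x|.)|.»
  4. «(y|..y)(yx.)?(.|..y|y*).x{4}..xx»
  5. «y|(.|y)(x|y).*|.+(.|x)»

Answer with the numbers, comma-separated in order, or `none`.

1, 3, 5

1 → match
2 → no match
3 → match
4 → no match — must end with "xx"
5 → match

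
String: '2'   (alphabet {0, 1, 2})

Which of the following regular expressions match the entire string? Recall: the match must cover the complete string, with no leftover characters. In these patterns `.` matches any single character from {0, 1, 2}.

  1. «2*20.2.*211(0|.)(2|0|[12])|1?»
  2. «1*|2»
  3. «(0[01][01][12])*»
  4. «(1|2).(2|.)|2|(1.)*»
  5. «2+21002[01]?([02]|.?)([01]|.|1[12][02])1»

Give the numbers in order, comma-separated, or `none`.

1 → no match
2 → match
3 → no match
4 → match
5 → no match — must end with '1'

2, 4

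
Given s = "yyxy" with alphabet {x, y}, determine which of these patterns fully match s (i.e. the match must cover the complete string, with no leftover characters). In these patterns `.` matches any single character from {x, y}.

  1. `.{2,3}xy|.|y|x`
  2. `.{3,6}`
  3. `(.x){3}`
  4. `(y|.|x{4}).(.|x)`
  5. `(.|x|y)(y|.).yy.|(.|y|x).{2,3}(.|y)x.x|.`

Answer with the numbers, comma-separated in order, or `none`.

1 → match
2 → match
3 → no match — must end with "x"
4 → no match
5 → no match

1, 2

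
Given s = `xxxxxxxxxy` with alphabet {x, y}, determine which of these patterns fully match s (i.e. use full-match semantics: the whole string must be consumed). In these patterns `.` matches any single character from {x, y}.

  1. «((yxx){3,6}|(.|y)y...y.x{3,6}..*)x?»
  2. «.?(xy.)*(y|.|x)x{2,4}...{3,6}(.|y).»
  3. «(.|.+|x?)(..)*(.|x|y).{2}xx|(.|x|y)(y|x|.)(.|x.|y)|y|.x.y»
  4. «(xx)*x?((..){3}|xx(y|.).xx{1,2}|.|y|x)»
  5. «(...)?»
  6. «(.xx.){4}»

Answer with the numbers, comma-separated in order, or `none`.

2, 4

1 → no match
2 → match
3 → no match
4 → match
5 → no match
6 → no match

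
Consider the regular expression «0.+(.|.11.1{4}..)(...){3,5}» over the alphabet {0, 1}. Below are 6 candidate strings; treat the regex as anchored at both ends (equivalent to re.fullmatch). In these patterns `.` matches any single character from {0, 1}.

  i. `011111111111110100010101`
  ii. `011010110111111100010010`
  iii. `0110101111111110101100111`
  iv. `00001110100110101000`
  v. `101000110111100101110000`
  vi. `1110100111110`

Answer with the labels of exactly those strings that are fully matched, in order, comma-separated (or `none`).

i, ii, iii, iv

i → match
ii → match
iii → match
iv → match
v → no match — must start with `0`
vi → no match — must start with `0`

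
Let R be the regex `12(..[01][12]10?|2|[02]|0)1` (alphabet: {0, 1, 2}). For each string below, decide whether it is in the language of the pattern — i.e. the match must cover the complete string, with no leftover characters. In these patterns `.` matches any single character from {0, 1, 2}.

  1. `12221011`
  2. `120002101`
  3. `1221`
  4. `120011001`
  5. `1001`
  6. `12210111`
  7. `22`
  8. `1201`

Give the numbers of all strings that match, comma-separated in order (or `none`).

2, 3, 6, 8

1. `12221011` → no match
2. `120002101` → match
3. `1221` → match
4. `120011001` → no match
5. `1001` → no match — must start with `12`
6. `12210111` → match
7. `22` → no match — must start with `12`
8. `1201` → match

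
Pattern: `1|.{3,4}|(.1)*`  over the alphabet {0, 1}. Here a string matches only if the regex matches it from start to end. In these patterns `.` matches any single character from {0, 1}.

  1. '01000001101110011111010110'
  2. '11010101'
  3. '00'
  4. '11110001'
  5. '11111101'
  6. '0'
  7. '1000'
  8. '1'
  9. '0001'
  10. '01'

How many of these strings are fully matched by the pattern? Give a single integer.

1 → no match
2. '11010101' → match
3. '00' → no match
4. '11110001' → no match
5. '11111101' → match
6. '0' → no match
7. '1000' → match
8. '1' → match
9. '0001' → match
10. '01' → match
Total matched: 6

6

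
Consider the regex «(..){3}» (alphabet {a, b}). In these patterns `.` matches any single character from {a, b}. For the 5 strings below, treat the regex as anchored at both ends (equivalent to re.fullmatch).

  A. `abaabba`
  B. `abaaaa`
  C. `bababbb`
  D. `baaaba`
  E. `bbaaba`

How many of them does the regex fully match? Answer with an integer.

3

A → no match
B → match
C → no match
D → match
E → match
Total matched: 3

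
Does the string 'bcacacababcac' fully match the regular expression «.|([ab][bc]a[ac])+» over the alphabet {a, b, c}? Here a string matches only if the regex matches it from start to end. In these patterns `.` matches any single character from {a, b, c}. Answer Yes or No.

No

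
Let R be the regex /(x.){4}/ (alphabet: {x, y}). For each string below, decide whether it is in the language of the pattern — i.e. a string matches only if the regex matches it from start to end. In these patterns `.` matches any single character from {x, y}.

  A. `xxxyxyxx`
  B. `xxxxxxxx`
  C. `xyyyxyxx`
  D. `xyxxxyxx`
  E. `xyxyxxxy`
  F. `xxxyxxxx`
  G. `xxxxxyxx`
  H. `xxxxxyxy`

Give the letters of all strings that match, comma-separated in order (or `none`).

A, B, D, E, F, G, H

A → match
B → match
C → no match
D → match
E → match
F → match
G → match
H → match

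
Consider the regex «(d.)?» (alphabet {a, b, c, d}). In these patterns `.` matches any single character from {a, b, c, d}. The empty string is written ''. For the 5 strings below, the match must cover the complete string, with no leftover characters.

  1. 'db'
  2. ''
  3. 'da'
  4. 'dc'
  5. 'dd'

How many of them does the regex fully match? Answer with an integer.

1 → match
2 → match
3 → match
4 → match
5 → match
Total matched: 5

5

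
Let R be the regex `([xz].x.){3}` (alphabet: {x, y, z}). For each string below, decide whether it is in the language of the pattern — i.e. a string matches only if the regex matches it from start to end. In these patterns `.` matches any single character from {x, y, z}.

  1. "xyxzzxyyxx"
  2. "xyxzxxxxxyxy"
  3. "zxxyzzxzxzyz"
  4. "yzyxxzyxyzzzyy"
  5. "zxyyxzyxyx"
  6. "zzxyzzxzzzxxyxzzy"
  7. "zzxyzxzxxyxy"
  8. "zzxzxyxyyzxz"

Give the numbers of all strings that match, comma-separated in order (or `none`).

2

1 → no match
2 → match
3 → no match
4 → no match
5 → no match
6 → no match
7 → no match
8 → no match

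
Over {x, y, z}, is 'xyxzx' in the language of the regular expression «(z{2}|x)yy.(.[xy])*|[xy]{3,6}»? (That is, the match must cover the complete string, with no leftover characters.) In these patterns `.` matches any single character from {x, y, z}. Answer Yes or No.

No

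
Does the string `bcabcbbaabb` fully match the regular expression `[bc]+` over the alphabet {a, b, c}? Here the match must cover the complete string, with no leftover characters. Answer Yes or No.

No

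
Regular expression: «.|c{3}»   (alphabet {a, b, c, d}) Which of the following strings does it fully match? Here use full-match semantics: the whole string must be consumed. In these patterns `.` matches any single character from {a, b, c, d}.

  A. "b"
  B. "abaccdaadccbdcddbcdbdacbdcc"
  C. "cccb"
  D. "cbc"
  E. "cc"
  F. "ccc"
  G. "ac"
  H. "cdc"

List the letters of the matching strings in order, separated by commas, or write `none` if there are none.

A, F

A → match
B → no match
C → no match
D → no match
E → no match
F → match
G → no match
H → no match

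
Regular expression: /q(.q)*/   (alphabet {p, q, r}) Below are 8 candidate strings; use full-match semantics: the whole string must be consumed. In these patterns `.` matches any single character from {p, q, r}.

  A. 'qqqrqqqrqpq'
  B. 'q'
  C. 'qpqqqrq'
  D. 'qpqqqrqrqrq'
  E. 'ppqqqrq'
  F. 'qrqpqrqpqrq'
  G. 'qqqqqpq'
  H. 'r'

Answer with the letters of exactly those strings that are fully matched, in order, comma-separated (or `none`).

A, B, C, D, F, G

A → match
B → match
C → match
D → match
E → no match — must start with 'q'
F → match
G → match
H → no match — must start with 'q'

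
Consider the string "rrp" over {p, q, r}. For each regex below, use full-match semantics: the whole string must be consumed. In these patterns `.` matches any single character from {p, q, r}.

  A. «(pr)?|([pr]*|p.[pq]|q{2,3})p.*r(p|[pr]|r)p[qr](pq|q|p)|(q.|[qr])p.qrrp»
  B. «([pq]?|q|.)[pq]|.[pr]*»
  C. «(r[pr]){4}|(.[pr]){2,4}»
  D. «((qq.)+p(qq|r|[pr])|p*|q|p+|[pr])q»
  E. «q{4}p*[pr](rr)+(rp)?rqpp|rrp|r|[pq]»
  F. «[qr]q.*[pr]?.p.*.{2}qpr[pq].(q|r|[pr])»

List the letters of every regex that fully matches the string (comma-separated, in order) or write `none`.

B, E

A → no match
B → match
C → no match
D → no match — must end with "q"
E → match
F → no match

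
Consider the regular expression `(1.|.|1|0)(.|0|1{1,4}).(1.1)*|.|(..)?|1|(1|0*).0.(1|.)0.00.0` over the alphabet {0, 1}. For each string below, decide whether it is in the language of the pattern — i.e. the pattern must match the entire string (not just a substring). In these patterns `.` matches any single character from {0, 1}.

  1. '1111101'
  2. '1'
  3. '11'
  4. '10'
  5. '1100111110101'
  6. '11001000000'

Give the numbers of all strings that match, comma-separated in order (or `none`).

1, 2, 3, 4, 6

1. '1111101' → match
2. '1' → match
3. '11' → match
4. '10' → match
5 → no match
6. '11001000000' → match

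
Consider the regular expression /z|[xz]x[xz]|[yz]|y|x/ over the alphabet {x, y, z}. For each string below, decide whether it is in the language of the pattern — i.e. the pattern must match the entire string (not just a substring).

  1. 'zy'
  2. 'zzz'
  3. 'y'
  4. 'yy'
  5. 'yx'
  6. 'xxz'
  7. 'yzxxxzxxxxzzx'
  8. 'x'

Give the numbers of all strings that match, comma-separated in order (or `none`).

1 → no match
2 → no match
3 → match
4 → no match
5 → no match
6 → match
7 → no match
8 → match

3, 6, 8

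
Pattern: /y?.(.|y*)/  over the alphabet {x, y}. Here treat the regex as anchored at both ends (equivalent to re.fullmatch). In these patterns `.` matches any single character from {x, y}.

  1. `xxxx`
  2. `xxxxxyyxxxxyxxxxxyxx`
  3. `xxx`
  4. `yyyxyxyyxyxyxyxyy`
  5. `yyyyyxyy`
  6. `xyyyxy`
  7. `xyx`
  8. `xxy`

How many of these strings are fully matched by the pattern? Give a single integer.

1 → no match
2 → no match
3 → no match
4 → no match
5 → no match
6 → no match
7 → no match
8 → no match
Total matched: 0

0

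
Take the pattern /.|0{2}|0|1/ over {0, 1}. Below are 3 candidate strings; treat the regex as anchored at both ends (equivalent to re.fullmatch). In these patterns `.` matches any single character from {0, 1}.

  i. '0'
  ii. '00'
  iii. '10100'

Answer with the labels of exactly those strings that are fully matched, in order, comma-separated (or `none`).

i, ii

i → match
ii → match
iii → no match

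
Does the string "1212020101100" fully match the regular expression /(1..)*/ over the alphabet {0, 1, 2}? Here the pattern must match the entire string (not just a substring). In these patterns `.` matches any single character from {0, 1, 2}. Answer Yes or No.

No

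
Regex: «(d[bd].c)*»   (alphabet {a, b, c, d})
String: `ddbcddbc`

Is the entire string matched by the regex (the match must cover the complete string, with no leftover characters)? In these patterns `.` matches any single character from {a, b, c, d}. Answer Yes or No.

Yes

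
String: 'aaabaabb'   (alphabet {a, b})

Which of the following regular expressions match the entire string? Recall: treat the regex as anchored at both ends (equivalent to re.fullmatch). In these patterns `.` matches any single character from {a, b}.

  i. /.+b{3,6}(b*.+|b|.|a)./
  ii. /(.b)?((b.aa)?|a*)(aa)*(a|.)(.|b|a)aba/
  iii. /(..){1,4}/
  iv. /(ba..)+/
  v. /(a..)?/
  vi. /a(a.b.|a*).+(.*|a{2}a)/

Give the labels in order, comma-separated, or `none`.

i → no match
ii → no match — must end with 'aba'
iii → match
iv → no match — must start with 'ba'
v → no match
vi → match

iii, vi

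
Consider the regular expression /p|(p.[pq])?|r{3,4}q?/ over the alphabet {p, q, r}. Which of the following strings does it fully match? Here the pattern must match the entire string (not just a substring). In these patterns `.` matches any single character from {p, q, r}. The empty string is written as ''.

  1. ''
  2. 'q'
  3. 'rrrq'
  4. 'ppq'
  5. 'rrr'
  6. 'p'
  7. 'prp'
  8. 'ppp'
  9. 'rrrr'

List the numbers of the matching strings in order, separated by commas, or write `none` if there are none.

1, 3, 4, 5, 6, 7, 8, 9

1 → match
2 → no match
3 → match
4 → match
5 → match
6 → match
7 → match
8 → match
9 → match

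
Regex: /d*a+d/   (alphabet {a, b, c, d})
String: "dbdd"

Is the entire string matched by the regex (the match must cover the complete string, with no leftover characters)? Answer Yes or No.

No

Every match must end with "ad", but "dbdd" does not.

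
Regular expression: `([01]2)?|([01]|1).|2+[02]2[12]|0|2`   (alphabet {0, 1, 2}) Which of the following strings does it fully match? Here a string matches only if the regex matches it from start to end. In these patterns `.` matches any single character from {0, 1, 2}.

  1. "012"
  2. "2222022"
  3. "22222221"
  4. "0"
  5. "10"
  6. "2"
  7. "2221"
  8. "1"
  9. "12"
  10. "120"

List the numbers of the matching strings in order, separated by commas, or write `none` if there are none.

1. "012" → no match
2. "2222022" → match
3. "22222221" → match
4. "0" → match
5. "10" → match
6. "2" → match
7. "2221" → match
8. "1" → no match
9. "12" → match
10. "120" → no match

2, 3, 4, 5, 6, 7, 9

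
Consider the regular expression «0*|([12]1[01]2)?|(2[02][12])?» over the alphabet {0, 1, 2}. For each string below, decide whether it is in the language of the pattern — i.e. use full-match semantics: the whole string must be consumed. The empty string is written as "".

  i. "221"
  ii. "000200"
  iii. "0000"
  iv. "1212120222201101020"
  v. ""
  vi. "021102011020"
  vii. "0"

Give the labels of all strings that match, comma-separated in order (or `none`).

i → match
ii → no match
iii → match
iv → no match
v → match
vi → no match
vii → match

i, iii, v, vii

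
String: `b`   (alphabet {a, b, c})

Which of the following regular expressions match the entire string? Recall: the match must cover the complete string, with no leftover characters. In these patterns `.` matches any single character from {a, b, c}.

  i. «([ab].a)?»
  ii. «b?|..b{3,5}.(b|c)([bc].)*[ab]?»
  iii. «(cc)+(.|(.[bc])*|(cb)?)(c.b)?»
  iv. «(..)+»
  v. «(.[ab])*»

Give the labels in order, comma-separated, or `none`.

ii

i → no match
ii → match
iii → no match — must start with `cc`
iv → no match
v → no match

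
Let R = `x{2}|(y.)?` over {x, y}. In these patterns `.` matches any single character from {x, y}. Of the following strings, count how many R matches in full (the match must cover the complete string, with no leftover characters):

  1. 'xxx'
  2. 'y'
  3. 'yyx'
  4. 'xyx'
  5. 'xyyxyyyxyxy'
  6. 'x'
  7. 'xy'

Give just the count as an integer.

0

1 → no match
2 → no match
3 → no match
4 → no match
5 → no match
6 → no match
7 → no match
Total matched: 0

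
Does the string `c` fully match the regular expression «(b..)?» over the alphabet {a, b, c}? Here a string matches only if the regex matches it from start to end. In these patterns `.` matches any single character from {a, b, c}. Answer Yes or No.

No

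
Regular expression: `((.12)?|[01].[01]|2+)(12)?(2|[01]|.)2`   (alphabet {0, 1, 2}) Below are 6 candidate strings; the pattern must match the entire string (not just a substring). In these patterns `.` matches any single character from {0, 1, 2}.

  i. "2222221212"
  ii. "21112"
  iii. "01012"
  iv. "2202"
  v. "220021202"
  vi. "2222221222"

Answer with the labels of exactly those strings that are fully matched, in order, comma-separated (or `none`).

i, iii, iv, vi

i → match
ii → no match
iii → match
iv → match
v → no match
vi → match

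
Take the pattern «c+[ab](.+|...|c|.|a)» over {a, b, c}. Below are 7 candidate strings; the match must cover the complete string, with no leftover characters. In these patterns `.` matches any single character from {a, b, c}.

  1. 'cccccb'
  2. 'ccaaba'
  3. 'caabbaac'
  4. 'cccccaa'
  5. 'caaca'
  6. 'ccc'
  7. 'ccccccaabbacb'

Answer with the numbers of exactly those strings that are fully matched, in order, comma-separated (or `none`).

1 → no match
2 → match
3 → match
4 → match
5 → match
6 → no match
7 → match

2, 3, 4, 5, 7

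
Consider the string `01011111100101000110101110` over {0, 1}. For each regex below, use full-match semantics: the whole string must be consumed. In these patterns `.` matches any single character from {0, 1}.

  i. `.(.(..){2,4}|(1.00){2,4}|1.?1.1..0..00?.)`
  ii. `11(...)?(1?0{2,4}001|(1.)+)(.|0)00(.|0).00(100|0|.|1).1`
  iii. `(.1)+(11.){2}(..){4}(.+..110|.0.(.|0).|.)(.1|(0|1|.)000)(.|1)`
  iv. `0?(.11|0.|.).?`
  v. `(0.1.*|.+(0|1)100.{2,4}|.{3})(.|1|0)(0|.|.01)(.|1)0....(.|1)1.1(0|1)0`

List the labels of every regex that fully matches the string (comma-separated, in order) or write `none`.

iii

i → no match
ii → no match — must start with `11`
iii → match
iv → no match
v → no match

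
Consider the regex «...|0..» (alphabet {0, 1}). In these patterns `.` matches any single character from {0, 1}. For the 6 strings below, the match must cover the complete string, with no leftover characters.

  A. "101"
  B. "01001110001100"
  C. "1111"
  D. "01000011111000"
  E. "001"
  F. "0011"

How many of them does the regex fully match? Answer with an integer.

2

A → match
B → no match
C → no match
D → no match
E → match
F → no match
Total matched: 2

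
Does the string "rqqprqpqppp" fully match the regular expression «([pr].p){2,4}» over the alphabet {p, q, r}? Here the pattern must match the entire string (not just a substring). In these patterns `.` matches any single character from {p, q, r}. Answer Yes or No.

No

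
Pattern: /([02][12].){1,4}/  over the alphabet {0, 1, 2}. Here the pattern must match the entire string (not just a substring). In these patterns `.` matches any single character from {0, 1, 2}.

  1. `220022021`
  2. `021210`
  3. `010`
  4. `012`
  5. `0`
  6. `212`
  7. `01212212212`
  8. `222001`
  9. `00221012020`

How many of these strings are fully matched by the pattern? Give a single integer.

1 → match
2 → match
3 → match
4 → match
5 → no match
6 → match
7 → no match
8 → no match
9 → no match
Total matched: 5

5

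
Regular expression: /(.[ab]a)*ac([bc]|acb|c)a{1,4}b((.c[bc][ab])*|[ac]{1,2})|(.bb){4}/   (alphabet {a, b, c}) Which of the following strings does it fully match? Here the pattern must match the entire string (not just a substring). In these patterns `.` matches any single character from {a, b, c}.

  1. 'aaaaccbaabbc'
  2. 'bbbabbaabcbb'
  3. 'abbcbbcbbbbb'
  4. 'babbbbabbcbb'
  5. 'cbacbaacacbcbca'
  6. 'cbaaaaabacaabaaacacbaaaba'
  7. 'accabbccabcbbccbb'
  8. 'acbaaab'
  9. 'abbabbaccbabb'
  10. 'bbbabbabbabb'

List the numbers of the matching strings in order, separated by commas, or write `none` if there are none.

1 → no match
2 → no match
3 → match
4 → no match
5 → no match
6 → match
7 → match
8 → match
9 → no match
10 → match

3, 6, 7, 8, 10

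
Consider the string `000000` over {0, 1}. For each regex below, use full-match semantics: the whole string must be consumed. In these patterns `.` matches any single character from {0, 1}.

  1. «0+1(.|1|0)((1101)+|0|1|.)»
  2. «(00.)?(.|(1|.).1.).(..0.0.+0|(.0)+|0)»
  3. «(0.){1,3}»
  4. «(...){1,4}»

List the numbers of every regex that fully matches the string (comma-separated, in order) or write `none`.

1 → no match
2 → match
3 → match
4 → match

2, 3, 4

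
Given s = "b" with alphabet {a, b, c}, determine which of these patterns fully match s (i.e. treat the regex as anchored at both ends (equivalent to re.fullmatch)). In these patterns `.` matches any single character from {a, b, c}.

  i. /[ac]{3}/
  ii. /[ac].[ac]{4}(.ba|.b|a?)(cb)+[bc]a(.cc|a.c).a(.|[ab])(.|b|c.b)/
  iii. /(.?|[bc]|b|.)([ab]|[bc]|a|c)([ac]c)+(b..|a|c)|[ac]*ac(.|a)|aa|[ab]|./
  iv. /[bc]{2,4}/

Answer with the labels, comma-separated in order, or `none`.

iii

i → no match
ii → no match
iii → match
iv → no match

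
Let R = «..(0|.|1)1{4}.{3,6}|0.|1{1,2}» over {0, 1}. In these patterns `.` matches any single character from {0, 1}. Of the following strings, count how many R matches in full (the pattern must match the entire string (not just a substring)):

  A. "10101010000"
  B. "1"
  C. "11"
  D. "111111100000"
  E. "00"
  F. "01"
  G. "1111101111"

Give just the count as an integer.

A → no match
B → match
C → match
D → match
E → match
F → match
G → no match
Total matched: 5

5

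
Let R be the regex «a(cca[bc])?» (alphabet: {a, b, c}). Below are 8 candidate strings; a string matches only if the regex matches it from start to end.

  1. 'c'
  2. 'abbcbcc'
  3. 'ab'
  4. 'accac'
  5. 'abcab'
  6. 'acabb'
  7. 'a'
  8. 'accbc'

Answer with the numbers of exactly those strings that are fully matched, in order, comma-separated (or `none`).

4, 7

1 → no match — must start with 'a'
2 → no match
3 → no match
4 → match
5 → no match
6 → no match
7 → match
8 → no match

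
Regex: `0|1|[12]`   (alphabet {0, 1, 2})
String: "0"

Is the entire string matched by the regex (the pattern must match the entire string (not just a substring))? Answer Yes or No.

Yes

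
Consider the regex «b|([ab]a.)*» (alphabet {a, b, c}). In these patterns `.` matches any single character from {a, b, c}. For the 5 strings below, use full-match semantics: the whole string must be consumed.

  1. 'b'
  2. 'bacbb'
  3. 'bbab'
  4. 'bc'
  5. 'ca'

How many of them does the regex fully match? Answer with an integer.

1 → match
2 → no match
3 → no match
4 → no match
5 → no match
Total matched: 1

1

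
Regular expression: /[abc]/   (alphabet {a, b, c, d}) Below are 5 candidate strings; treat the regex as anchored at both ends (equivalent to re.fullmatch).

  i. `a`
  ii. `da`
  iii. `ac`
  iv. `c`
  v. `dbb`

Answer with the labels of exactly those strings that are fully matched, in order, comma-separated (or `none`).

i, iv

i → match
ii → no match
iii → no match
iv → match
v → no match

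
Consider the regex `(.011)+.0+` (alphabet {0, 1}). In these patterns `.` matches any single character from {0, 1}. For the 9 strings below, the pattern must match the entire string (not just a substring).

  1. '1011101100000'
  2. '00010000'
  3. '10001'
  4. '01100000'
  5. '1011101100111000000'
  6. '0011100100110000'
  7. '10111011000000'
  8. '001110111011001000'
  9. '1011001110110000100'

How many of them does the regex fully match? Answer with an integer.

3

1 → match
2 → no match
3 → no match — must end with '0'
4 → no match
5 → match
6 → no match
7 → match
8 → no match
9 → no match
Total matched: 3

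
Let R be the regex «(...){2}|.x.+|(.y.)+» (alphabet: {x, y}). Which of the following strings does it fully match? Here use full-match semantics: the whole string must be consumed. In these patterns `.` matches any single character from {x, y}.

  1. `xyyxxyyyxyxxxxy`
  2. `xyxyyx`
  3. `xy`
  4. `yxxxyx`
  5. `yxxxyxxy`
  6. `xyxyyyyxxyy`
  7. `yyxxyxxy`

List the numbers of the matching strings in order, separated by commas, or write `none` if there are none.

1 → no match
2 → match
3 → no match
4 → match
5 → match
6 → no match
7 → no match

2, 4, 5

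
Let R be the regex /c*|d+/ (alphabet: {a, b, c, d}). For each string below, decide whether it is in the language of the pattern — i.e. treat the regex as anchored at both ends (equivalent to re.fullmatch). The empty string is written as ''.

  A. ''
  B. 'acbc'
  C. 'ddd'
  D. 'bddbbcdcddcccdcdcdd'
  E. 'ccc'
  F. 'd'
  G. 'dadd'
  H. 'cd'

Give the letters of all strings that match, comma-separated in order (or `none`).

A, C, E, F

A → match
B → no match
C → match
D → no match
E → match
F → match
G → no match
H → no match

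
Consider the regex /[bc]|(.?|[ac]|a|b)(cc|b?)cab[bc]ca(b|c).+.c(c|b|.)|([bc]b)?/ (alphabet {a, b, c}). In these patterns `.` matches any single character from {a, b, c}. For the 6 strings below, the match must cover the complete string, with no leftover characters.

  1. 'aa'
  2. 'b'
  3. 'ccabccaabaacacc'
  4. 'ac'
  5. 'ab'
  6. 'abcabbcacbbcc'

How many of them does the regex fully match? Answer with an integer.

2

1 → no match
2 → match
3 → no match
4 → no match
5 → no match
6 → match
Total matched: 2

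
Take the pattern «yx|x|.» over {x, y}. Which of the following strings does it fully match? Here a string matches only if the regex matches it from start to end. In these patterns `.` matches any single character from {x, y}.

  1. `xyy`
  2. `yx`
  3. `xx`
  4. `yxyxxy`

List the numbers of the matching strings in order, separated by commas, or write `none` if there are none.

1 → no match
2 → match
3 → no match
4 → no match

2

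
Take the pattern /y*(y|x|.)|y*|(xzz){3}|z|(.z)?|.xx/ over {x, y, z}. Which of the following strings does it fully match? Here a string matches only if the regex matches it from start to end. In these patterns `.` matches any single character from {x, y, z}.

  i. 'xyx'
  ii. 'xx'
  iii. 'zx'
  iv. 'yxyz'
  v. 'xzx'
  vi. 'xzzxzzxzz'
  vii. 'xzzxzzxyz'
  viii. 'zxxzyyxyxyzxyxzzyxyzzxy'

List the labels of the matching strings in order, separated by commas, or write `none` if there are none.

i → no match
ii → no match
iii → no match
iv → no match
v → no match
vi → match
vii → no match
viii → no match

vi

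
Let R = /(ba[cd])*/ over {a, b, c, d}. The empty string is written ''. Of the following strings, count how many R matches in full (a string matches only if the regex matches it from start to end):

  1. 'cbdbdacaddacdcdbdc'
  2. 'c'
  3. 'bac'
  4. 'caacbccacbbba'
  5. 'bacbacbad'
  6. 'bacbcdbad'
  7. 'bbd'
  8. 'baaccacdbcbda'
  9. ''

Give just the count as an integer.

3

1 → no match
2 → no match
3 → match
4 → no match
5 → match
6 → no match
7 → no match
8 → no match
9 → match
Total matched: 3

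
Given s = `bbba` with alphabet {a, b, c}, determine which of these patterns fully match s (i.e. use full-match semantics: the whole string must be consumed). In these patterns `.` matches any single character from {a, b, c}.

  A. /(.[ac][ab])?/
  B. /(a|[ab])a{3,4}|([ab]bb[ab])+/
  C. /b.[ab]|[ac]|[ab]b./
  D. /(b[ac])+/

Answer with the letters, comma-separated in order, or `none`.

A → no match
B → match
C → no match
D → no match

B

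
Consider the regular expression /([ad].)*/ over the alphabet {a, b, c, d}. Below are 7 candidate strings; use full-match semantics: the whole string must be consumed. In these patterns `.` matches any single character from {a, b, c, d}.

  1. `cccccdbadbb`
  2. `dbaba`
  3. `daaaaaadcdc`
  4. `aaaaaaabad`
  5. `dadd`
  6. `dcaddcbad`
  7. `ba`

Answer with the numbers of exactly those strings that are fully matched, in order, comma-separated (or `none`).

1 → no match
2 → no match
3 → no match
4 → match
5 → match
6 → no match
7 → no match

4, 5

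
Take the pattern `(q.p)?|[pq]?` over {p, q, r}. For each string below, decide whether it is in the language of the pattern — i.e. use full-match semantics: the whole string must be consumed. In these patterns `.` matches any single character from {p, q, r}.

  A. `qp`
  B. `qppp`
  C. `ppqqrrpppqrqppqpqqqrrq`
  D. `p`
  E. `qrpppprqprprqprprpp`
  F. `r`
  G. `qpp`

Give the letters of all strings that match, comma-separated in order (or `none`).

D, G

A → no match
B → no match
C → no match
D → match
E → no match
F → no match
G → match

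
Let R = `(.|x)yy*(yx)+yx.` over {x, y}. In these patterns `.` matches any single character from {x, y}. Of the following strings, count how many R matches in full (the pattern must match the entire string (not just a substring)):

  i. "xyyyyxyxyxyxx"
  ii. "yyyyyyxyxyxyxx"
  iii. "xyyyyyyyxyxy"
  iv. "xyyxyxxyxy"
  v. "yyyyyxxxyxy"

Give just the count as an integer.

3

i → match
ii → match
iii → match
iv → no match
v → no match
Total matched: 3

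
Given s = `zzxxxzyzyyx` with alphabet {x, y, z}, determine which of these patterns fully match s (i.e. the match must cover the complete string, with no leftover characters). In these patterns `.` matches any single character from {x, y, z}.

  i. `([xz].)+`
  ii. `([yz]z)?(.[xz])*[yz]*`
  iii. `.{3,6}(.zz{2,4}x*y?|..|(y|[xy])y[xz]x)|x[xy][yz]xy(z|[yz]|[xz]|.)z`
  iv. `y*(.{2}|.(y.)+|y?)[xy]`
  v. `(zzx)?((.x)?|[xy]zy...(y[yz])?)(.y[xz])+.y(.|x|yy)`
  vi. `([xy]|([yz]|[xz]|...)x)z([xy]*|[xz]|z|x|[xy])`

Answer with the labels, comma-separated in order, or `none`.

i → no match
ii → no match
iii → no match
iv → no match
v → match
vi → no match

v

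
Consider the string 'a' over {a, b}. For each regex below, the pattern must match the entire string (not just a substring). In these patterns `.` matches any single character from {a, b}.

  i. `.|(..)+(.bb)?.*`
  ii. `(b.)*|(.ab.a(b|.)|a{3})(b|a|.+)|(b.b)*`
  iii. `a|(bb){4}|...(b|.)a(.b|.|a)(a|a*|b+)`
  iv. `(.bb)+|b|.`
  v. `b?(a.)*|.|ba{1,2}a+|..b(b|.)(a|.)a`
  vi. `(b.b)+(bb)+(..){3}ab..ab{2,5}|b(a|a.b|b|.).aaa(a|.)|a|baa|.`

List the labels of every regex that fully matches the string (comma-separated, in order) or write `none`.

i → match
ii → no match
iii → match
iv → match
v → match
vi → match

i, iii, iv, v, vi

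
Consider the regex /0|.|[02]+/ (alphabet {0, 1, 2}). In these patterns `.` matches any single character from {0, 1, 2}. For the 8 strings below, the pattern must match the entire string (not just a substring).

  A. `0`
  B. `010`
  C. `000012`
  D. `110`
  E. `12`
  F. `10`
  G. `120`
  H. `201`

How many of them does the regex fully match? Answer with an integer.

1

A. `0` → match
B. `010` → no match
C. `000012` → no match
D. `110` → no match
E. `12` → no match
F. `10` → no match
G. `120` → no match
H. `201` → no match
Total matched: 1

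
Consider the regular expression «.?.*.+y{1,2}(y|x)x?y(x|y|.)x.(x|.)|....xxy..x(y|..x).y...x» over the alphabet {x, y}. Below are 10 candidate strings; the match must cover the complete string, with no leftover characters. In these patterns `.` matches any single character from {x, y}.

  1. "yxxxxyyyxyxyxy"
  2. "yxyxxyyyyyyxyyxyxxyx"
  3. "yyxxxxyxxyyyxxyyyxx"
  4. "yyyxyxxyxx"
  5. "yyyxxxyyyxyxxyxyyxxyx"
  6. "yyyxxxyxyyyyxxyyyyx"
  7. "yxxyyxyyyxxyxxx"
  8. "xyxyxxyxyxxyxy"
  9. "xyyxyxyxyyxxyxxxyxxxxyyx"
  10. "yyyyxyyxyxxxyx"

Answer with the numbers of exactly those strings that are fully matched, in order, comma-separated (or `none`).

2

1 → no match
2 → match
3 → no match
4 → no match
5 → no match
6 → no match
7 → no match
8 → no match
9 → no match
10 → no match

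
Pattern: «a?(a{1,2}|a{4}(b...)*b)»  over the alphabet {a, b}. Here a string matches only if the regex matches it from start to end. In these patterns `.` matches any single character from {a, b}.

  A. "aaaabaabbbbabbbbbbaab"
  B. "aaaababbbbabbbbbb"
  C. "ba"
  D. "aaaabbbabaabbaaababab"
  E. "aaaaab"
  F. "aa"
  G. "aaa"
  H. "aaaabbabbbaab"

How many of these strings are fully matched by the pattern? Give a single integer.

A → match
B → match
C → no match
D → match
E → match
F → match
G → match
H → match
Total matched: 7

7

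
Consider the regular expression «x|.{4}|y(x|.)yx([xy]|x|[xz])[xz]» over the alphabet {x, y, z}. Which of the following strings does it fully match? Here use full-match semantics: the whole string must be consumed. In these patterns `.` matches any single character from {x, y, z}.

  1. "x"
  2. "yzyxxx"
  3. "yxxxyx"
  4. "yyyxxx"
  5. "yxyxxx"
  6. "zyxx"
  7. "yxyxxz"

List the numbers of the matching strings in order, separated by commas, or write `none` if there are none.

1, 2, 4, 5, 6, 7

1 → match
2 → match
3 → no match
4 → match
5 → match
6 → match
7 → match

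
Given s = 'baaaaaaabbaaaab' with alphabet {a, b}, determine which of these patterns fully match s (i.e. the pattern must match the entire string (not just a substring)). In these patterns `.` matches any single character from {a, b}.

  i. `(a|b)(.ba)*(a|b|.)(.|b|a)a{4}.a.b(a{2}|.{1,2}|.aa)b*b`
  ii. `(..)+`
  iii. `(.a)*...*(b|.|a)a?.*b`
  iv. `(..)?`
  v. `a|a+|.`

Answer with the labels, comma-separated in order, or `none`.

i → no match
ii → no match
iii → match
iv → no match
v → no match

iii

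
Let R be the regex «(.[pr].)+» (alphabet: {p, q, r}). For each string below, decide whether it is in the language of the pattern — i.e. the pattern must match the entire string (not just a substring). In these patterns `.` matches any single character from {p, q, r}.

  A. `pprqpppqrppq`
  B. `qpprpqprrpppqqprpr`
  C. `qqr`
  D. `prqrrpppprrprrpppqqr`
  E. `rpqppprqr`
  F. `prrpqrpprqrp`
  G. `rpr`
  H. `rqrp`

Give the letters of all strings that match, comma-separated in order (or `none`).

A. `pprqpppqrppq` → no match
B → no match
C. `qqr` → no match
D → no match
E. `rpqppprqr` → no match
F. `prrpqrpprqrp` → no match
G. `rpr` → match
H. `rqrp` → no match

G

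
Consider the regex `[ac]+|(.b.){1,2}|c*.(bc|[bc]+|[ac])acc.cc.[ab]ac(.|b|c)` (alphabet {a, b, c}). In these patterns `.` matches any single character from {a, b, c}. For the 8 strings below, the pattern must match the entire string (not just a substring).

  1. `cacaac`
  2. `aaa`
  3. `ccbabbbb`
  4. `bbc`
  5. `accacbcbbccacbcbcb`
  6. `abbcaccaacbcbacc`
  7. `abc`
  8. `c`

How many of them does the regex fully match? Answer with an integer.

1 → match
2 → match
3 → no match
4 → match
5 → no match
6 → no match
7 → match
8 → match
Total matched: 5

5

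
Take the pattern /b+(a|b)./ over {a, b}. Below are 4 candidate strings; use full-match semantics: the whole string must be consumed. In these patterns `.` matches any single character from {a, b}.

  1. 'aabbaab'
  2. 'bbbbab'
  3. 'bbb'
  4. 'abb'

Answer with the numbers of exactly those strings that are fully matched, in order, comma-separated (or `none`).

2, 3

1 → no match — must start with 'b'
2 → match
3 → match
4 → no match — must start with 'b'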